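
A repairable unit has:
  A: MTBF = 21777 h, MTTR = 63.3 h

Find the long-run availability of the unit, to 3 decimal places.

A(A) = MTBF/(MTBF+MTTR) = 21777/(21777+63.3) = 0.997

0.997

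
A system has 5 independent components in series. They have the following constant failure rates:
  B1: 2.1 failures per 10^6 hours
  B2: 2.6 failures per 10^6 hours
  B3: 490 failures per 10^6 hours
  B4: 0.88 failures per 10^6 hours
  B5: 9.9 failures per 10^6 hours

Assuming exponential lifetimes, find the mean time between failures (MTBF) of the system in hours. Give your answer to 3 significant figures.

1980

Series of exponential components: λ_sys = Σ λ_i
λ_sys = 0.0000021 + 0.0000026 + 0.00049 + 0.00000088 + 0.0000099 = 5.0548e-04 /h
MTBF = 1 / λ_sys = 1980 h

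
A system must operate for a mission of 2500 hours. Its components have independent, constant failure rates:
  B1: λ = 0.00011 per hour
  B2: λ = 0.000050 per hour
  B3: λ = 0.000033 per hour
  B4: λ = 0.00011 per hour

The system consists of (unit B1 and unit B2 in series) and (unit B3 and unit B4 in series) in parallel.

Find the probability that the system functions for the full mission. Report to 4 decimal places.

R(B1) = exp(−0.00011 × 2500) = 0.759572
R(B2) = exp(−0.000050 × 2500) = 0.882497
R(B3) = exp(−0.000033 × 2500) = 0.920811
R(B4) = exp(−0.00011 × 2500) = 0.759572
Series (B1 and B2): 0.759572 × 0.882497 = 0.670320
Series (B3 and B4): 0.920811 × 0.759572 = 0.699422
Parallel ([0.670320] and [0.699422]): 1 − (1 − 0.670320)(1 − 0.699422) = 0.9009

0.9009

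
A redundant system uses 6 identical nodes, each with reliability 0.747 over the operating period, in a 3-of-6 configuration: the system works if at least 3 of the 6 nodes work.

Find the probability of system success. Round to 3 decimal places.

R = Σ_{i=3}^{6} C(6,i) p^i (1−p)^{6−i} with p = 0.747
C(6,3)·0.747^3·0.253^3 = 0.13501
C(6,4)·0.747^4·0.253^2 = 0.29896
C(6,5)·0.747^5·0.253^1 = 0.35308
C(6,6)·0.747^6·0.253^0 = 0.17375
Sum = 0.961

0.961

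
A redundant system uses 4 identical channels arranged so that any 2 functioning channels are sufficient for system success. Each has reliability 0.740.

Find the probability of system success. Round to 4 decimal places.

R = Σ_{i=2}^{4} C(4,i) p^i (1−p)^{4−i} with p = 0.740
C(4,2)·0.740^2·0.260^2 = 0.222107
C(4,3)·0.740^3·0.260^1 = 0.421433
C(4,4)·0.740^4·0.260^0 = 0.299866
Sum = 0.9434

0.9434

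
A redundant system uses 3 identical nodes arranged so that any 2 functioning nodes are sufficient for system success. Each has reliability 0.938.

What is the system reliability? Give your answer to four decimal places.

0.9889

R = Σ_{i=2}^{3} C(3,i) p^i (1−p)^{3−i} with p = 0.938
C(3,2)·0.938^2·0.062^1 = 0.163651
C(3,3)·0.938^3·0.062^0 = 0.825294
Sum = 0.9889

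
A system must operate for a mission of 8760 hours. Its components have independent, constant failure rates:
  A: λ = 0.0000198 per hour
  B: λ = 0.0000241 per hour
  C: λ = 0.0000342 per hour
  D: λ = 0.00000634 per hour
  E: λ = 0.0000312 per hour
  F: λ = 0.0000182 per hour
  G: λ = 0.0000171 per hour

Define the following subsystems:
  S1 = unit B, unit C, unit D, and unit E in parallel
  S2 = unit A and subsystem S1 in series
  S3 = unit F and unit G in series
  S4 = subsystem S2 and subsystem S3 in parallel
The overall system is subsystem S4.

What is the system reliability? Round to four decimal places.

0.9575

R(A) = exp(−0.0000198 × 8760) = 0.840761
R(B) = exp(−0.0000241 × 8760) = 0.809680
R(C) = exp(−0.0000342 × 8760) = 0.741121
R(D) = exp(−0.00000634 × 8760) = 0.945976
R(E) = exp(−0.0000312 × 8760) = 0.760855
R(F) = exp(−0.0000182 × 8760) = 0.852628
R(G) = exp(−0.0000171 × 8760) = 0.860884
Parallel (B, C, D, and E): 1 − (1 − 0.809680)(1 − 0.741121)(1 − 0.945976)(1 − 0.760855) = 0.999363
Series (A and [0.999363]): 0.840761 × 0.999363 = 0.840225
Series (F and G): 0.852628 × 0.860884 = 0.734014
Parallel ([0.840225] and [0.734014]): 1 − (1 − 0.840225)(1 − 0.734014) = 0.9575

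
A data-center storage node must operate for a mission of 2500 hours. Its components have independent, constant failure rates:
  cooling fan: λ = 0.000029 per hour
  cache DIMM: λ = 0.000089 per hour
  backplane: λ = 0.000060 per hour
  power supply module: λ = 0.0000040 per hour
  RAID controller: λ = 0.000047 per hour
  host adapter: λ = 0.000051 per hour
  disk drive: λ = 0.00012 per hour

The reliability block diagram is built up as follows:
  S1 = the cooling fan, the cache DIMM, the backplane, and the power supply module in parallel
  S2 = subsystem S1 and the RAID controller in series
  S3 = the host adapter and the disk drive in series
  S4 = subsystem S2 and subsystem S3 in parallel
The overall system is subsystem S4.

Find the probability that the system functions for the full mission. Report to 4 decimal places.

0.9614

R(cooling fan) = exp(−0.000029 × 2500) = 0.930066
R(cache DIMM) = exp(−0.000089 × 2500) = 0.800515
R(backplane) = exp(−0.000060 × 2500) = 0.860708
R(power supply module) = exp(−0.0000040 × 2500) = 0.990050
R(RAID controller) = exp(−0.000047 × 2500) = 0.889141
R(host adapter) = exp(−0.000051 × 2500) = 0.880293
R(disk drive) = exp(−0.00012 × 2500) = 0.740818
Parallel (cooling fan, cache DIMM, backplane, and power supply module): 1 − (1 − 0.930066)(1 − 0.800515)(1 − 0.860708)(1 − 0.990050) = 0.999981
Series ([0.999981] and RAID controller): 0.999981 × 0.889141 = 0.889124
Series (host adapter and disk drive): 0.880293 × 0.740818 = 0.652137
Parallel ([0.889124] and [0.652137]): 1 − (1 − 0.889124)(1 − 0.652137) = 0.9614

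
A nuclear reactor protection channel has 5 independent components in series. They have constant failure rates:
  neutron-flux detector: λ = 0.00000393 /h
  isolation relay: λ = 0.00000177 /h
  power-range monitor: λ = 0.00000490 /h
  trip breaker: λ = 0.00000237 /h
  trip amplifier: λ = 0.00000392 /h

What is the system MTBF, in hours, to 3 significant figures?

Series of exponential components: λ_sys = Σ λ_i
λ_sys = 0.00000393 + 0.00000177 + 0.00000490 + 0.00000237 + 0.00000392 = 1.6890e-05 /h
MTBF = 1 / λ_sys = 59200 h

59200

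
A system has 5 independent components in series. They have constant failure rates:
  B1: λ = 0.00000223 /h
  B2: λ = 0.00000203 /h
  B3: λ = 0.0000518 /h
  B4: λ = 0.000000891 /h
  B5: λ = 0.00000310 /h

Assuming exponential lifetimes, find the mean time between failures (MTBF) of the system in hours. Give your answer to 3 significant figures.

16700

Series of exponential components: λ_sys = Σ λ_i
λ_sys = 0.00000223 + 0.00000203 + 0.0000518 + 0.000000891 + 0.00000310 = 6.0051e-05 /h
MTBF = 1 / λ_sys = 16700 h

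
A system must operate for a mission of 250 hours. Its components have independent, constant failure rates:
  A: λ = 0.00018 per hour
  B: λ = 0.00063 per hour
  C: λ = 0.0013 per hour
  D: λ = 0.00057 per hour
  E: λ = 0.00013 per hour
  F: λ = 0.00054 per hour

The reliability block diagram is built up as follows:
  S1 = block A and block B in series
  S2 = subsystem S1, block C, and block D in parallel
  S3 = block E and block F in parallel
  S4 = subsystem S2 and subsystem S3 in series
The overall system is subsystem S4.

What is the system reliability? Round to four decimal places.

R(A) = exp(−0.00018 × 250) = 0.955997
R(B) = exp(−0.00063 × 250) = 0.854277
R(C) = exp(−0.0013 × 250) = 0.722527
R(D) = exp(−0.00057 × 250) = 0.867188
R(E) = exp(−0.00013 × 250) = 0.968022
R(F) = exp(−0.00054 × 250) = 0.873716
Series (A and B): 0.955997 × 0.854277 = 0.816686
Parallel ([0.816686], C, and D): 1 − (1 − 0.816686)(1 − 0.722527)(1 − 0.867188) = 0.993245
Parallel (E and F): 1 − (1 − 0.968022)(1 − 0.873716) = 0.995962
Series ([0.993245] and [0.995962]): 0.993245 × 0.995962 = 0.9892

0.9892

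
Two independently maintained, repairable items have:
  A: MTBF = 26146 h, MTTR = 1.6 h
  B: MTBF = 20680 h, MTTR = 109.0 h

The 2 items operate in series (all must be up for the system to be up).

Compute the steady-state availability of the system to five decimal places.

0.99470

A(A) = MTBF/(MTBF+MTTR) = 26146/(26146+1.6) = 0.999939
A(B) = MTBF/(MTBF+MTTR) = 20680/(20680+109.0) = 0.994757
Series availability: 0.999939 × 0.994757 = 0.99470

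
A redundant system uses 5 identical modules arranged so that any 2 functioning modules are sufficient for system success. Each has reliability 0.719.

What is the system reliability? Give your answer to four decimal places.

R = Σ_{i=2}^{5} C(5,i) p^i (1−p)^{5−i} with p = 0.719
C(5,2)·0.719^2·0.281^3 = 0.114704
C(5,3)·0.719^3·0.281^2 = 0.293494
C(5,4)·0.719^4·0.281^1 = 0.375484
C(5,5)·0.719^5·0.281^0 = 0.192152
Sum = 0.9758

0.9758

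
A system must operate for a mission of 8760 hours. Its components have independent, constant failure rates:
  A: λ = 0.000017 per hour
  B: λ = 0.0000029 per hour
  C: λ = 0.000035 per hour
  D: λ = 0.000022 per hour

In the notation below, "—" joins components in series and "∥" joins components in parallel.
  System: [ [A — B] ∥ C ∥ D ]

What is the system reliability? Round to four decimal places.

0.9926

R(A) = exp(−0.000017 × 8760) = 0.861638
R(B) = exp(−0.0000029 × 8760) = 0.974916
R(C) = exp(−0.000035 × 8760) = 0.735945
R(D) = exp(−0.000022 × 8760) = 0.824713
Series (A and B): 0.861638 × 0.974916 = 0.840025
Parallel ([0.840025], C, and D): 1 − (1 − 0.840025)(1 − 0.735945)(1 − 0.824713) = 0.9926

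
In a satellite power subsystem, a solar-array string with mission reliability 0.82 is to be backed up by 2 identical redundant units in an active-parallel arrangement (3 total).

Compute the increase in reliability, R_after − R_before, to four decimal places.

R_before = 0.82
R_after = 1 − (1 − 0.82)^3 = 0.9942
ΔR = 0.9942 − 0.82 = 0.1742

0.1742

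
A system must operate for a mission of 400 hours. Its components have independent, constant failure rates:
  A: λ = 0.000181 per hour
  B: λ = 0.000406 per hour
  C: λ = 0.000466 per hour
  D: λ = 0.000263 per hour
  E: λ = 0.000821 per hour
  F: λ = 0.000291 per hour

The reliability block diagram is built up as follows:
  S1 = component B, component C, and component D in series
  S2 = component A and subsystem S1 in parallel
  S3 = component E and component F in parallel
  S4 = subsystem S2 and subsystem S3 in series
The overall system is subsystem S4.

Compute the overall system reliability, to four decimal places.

R(A) = exp(−0.000181 × 400) = 0.930159
R(B) = exp(−0.000406 × 400) = 0.850101
R(C) = exp(−0.000466 × 400) = 0.829942
R(D) = exp(−0.000263 × 400) = 0.900144
R(E) = exp(−0.000821 × 400) = 0.720075
R(F) = exp(−0.000291 × 400) = 0.890119
Series (B, C, and D): 0.850101 × 0.829942 × 0.900144 = 0.635083
Parallel (A and [0.635083]): 1 − (1 − 0.930159)(1 − 0.635083) = 0.974514
Parallel (E and F): 1 − (1 − 0.720075)(1 − 0.890119) = 0.969242
Series ([0.974514] and [0.969242]): 0.974514 × 0.969242 = 0.9445

0.9445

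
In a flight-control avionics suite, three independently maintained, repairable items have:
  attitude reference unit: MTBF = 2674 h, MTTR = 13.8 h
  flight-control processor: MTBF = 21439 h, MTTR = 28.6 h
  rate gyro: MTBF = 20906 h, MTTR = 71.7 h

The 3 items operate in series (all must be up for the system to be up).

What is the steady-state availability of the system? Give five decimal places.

0.99014

A(attitude reference unit) = MTBF/(MTBF+MTTR) = 2674/(2674+13.8) = 0.994866
A(flight-control processor) = MTBF/(MTBF+MTTR) = 21439/(21439+28.6) = 0.998668
A(rate gyro) = MTBF/(MTBF+MTTR) = 20906/(20906+71.7) = 0.996582
Series availability: 0.994866 × 0.998668 × 0.996582 = 0.99014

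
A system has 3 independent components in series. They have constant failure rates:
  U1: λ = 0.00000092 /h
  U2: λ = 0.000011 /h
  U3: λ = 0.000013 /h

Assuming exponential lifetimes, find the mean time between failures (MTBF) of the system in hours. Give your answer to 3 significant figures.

Series of exponential components: λ_sys = Σ λ_i
λ_sys = 0.00000092 + 0.000011 + 0.000013 = 2.4920e-05 /h
MTBF = 1 / λ_sys = 40100 h

40100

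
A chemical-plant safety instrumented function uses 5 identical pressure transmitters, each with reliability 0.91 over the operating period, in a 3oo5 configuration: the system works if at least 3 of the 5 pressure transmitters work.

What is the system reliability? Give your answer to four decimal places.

0.9937

R = Σ_{i=3}^{5} C(5,i) p^i (1−p)^{5−i} with p = 0.91
C(5,3)·0.91^3·0.09^2 = 0.061039
C(5,4)·0.91^4·0.09^1 = 0.308587
C(5,5)·0.91^5·0.09^0 = 0.624032
Sum = 0.9937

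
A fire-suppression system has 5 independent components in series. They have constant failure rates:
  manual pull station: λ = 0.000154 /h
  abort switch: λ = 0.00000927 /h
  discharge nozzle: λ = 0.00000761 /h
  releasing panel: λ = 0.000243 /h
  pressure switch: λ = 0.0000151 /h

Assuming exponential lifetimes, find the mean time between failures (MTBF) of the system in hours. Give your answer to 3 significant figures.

Series of exponential components: λ_sys = Σ λ_i
λ_sys = 0.000154 + 0.00000927 + 0.00000761 + 0.000243 + 0.0000151 = 4.2898e-04 /h
MTBF = 1 / λ_sys = 2330 h

2330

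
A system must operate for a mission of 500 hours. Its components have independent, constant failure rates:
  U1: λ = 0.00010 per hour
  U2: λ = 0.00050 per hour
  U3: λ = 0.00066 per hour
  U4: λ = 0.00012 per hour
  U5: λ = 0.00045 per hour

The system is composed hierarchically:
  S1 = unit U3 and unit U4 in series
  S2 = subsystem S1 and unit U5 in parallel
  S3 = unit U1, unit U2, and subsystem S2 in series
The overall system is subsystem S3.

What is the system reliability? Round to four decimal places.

0.6926

R(U1) = exp(−0.00010 × 500) = 0.951229
R(U2) = exp(−0.00050 × 500) = 0.778801
R(U3) = exp(−0.00066 × 500) = 0.718924
R(U4) = exp(−0.00012 × 500) = 0.941765
R(U5) = exp(−0.00045 × 500) = 0.798516
Series (U3 and U4): 0.718924 × 0.941765 = 0.677057
Parallel ([0.677057] and U5): 1 − (1 − 0.677057)(1 − 0.798516) = 0.934932
Series (U1, U2, and [0.934932]): 0.951229 × 0.778801 × 0.934932 = 0.6926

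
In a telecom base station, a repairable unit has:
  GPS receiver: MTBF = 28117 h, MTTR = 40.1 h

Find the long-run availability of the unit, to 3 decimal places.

0.999

A(GPS receiver) = MTBF/(MTBF+MTTR) = 28117/(28117+40.1) = 0.999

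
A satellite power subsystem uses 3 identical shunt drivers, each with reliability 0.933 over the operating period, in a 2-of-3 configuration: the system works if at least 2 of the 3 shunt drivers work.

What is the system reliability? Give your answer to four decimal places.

R = Σ_{i=2}^{3} C(3,i) p^i (1−p)^{3−i} with p = 0.933
C(3,2)·0.933^2·0.067^1 = 0.174968
C(3,3)·0.933^3·0.067^0 = 0.812166
Sum = 0.9871

0.9871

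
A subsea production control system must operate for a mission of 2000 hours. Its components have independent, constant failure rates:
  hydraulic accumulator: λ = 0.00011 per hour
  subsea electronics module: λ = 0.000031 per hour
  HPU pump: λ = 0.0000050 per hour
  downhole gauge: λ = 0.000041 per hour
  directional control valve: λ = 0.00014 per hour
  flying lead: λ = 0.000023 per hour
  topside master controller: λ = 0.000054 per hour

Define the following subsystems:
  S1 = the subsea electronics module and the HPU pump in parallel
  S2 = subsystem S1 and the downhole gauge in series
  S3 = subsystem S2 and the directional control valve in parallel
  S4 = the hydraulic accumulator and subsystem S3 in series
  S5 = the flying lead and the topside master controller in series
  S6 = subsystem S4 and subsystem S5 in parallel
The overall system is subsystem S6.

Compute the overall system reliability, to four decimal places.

0.9696

R(hydraulic accumulator) = exp(−0.00011 × 2000) = 0.802519
R(subsea electronics module) = exp(−0.000031 × 2000) = 0.939883
R(HPU pump) = exp(−0.0000050 × 2000) = 0.990050
R(downhole gauge) = exp(−0.000041 × 2000) = 0.921272
R(directional control valve) = exp(−0.00014 × 2000) = 0.755784
R(flying lead) = exp(−0.000023 × 2000) = 0.955042
R(topside master controller) = exp(−0.000054 × 2000) = 0.897628
Parallel (subsea electronics module and HPU pump): 1 − (1 − 0.939883)(1 − 0.990050) = 0.999402
Series ([0.999402] and downhole gauge): 0.999402 × 0.921272 = 0.920721
Parallel ([0.920721] and directional control valve): 1 − (1 − 0.920721)(1 − 0.755784) = 0.980639
Series (hydraulic accumulator and [0.980639]): 0.802519 × 0.980639 = 0.786981
Series (flying lead and topside master controller): 0.955042 × 0.897628 = 0.857272
Parallel ([0.786981] and [0.857272]): 1 − (1 − 0.786981)(1 − 0.857272) = 0.9696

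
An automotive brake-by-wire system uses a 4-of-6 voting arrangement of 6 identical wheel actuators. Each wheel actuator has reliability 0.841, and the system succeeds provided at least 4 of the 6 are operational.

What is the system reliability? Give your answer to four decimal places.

0.9449

R = Σ_{i=4}^{6} C(6,i) p^i (1−p)^{6−i} with p = 0.841
C(6,4)·0.841^4·0.159^2 = 0.189701
C(6,5)·0.841^5·0.159^1 = 0.401355
C(6,6)·0.841^6·0.159^0 = 0.353815
Sum = 0.9449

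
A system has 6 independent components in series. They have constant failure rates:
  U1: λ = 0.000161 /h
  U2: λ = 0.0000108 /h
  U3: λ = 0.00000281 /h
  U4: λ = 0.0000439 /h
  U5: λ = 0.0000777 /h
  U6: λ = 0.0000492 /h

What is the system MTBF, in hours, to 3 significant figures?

2900

Series of exponential components: λ_sys = Σ λ_i
λ_sys = 0.000161 + 0.0000108 + 0.00000281 + 0.0000439 + 0.0000777 + 0.0000492 = 3.4541e-04 /h
MTBF = 1 / λ_sys = 2900 h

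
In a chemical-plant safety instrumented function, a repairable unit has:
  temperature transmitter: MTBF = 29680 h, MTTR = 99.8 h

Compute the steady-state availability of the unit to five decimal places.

A(temperature transmitter) = MTBF/(MTBF+MTTR) = 29680/(29680+99.8) = 0.99665

0.99665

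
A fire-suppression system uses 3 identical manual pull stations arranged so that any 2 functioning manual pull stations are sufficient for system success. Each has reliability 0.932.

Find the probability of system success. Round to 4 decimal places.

R = Σ_{i=2}^{3} C(3,i) p^i (1−p)^{3−i} with p = 0.932
C(3,2)·0.932^2·0.068^1 = 0.177199
C(3,3)·0.932^3·0.068^0 = 0.809558
Sum = 0.9868

0.9868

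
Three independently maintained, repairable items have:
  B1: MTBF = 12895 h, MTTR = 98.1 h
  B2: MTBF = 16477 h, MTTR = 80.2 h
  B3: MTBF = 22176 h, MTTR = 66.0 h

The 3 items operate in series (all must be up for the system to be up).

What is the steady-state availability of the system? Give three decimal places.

0.985

A(B1) = MTBF/(MTBF+MTTR) = 12895/(12895+98.1) = 0.992450
A(B2) = MTBF/(MTBF+MTTR) = 16477/(16477+80.2) = 0.995156
A(B3) = MTBF/(MTBF+MTTR) = 22176/(22176+66.0) = 0.997033
Series availability: 0.992450 × 0.995156 × 0.997033 = 0.985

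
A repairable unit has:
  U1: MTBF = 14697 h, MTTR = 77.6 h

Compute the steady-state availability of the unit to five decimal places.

A(U1) = MTBF/(MTBF+MTTR) = 14697/(14697+77.6) = 0.99475

0.99475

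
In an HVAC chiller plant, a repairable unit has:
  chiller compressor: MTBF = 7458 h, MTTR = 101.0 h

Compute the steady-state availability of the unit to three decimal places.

A(chiller compressor) = MTBF/(MTBF+MTTR) = 7458/(7458+101.0) = 0.987

0.987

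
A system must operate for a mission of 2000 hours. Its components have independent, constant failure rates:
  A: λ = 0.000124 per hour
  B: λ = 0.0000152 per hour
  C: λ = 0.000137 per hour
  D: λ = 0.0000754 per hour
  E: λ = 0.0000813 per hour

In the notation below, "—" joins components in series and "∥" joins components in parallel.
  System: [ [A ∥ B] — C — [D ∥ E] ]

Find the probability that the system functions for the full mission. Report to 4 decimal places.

0.7395

R(A) = exp(−0.000124 × 2000) = 0.780360
R(B) = exp(−0.0000152 × 2000) = 0.970057
R(C) = exp(−0.000137 × 2000) = 0.760332
R(D) = exp(−0.0000754 × 2000) = 0.860020
R(E) = exp(−0.0000813 × 2000) = 0.849931
Parallel (A and B): 1 − (1 − 0.780360)(1 − 0.970057) = 0.993423
Parallel (D and E): 1 − (1 − 0.860020)(1 − 0.849931) = 0.978993
Series ([0.993423], C, and [0.978993]): 0.993423 × 0.760332 × 0.978993 = 0.7395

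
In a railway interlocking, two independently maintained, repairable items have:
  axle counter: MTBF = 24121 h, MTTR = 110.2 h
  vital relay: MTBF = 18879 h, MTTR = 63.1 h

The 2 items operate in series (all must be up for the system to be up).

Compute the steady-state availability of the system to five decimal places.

A(axle counter) = MTBF/(MTBF+MTTR) = 24121/(24121+110.2) = 0.995452
A(vital relay) = MTBF/(MTBF+MTTR) = 18879/(18879+63.1) = 0.996669
Series availability: 0.995452 × 0.996669 = 0.99214

0.99214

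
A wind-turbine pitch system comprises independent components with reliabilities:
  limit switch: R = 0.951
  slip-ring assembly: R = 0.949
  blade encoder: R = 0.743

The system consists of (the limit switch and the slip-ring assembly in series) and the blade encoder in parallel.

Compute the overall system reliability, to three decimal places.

Series (limit switch and slip-ring assembly): 0.95100 × 0.94900 = 0.90250
Parallel ([0.90250] and blade encoder): 1 − (1 − 0.90250)(1 − 0.74300) = 0.975

0.975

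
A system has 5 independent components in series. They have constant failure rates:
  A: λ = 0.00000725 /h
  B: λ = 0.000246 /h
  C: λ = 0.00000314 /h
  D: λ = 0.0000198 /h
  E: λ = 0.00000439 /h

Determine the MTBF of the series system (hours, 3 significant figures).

3560

Series of exponential components: λ_sys = Σ λ_i
λ_sys = 0.00000725 + 0.000246 + 0.00000314 + 0.0000198 + 0.00000439 = 2.8058e-04 /h
MTBF = 1 / λ_sys = 3560 h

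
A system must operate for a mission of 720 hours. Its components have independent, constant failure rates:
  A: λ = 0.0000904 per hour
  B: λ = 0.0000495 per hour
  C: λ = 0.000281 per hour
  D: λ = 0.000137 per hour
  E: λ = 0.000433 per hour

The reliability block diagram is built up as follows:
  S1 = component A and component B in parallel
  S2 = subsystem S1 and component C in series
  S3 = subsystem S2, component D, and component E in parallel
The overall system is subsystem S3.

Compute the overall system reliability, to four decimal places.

0.9953

R(A) = exp(−0.0000904 × 720) = 0.936985
R(B) = exp(−0.0000495 × 720) = 0.964988
R(C) = exp(−0.000281 × 720) = 0.816833
R(D) = exp(−0.000137 × 720) = 0.906069
R(E) = exp(−0.000433 × 720) = 0.732157
Parallel (A and B): 1 − (1 − 0.936985)(1 − 0.964988) = 0.997794
Series ([0.997794] and C): 0.997794 × 0.816833 = 0.815031
Parallel ([0.815031], D, and E): 1 − (1 − 0.815031)(1 − 0.906069)(1 − 0.732157) = 0.9953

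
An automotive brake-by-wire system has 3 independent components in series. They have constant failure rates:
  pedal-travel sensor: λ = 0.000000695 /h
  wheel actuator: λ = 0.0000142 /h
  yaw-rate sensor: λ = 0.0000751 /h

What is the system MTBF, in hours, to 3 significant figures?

11100

Series of exponential components: λ_sys = Σ λ_i
λ_sys = 0.000000695 + 0.0000142 + 0.0000751 = 8.9995e-05 /h
MTBF = 1 / λ_sys = 11100 h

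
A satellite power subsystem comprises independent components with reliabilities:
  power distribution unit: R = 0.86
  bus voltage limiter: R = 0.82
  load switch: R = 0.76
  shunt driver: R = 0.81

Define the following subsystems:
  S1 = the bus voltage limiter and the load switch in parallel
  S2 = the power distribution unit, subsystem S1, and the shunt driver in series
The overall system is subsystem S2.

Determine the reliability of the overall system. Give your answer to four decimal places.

Parallel (bus voltage limiter and load switch): 1 − (1 − 0.820000)(1 − 0.760000) = 0.956800
Series (power distribution unit, [0.956800], and shunt driver): 0.860000 × 0.956800 × 0.810000 = 0.6665

0.6665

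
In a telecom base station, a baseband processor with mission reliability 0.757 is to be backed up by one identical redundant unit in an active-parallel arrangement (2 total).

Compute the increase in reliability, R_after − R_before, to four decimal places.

R_before = 0.757
R_after = 1 − (1 − 0.757)^2 = 0.9410
ΔR = 0.9410 − 0.757 = 0.1840

0.1840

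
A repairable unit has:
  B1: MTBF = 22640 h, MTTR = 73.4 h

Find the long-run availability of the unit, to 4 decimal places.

0.9968

A(B1) = MTBF/(MTBF+MTTR) = 22640/(22640+73.4) = 0.9968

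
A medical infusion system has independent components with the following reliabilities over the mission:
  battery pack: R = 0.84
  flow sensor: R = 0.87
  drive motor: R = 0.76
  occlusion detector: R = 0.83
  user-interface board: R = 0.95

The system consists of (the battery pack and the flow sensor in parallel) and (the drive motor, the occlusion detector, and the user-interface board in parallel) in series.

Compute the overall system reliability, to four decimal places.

0.9772

Parallel (battery pack and flow sensor): 1 − (1 − 0.840000)(1 − 0.870000) = 0.979200
Parallel (drive motor, occlusion detector, and user-interface board): 1 − (1 − 0.760000)(1 − 0.830000)(1 − 0.950000) = 0.997960
Series ([0.979200] and [0.997960]): 0.979200 × 0.997960 = 0.9772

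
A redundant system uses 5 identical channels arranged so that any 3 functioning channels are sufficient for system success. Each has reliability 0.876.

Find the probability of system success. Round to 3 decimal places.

R = Σ_{i=3}^{5} C(5,i) p^i (1−p)^{5−i} with p = 0.876
C(5,3)·0.876^3·0.124^2 = 0.10336
C(5,4)·0.876^4·0.124^1 = 0.36510
C(5,5)·0.876^5·0.124^0 = 0.51585
Sum = 0.984

0.984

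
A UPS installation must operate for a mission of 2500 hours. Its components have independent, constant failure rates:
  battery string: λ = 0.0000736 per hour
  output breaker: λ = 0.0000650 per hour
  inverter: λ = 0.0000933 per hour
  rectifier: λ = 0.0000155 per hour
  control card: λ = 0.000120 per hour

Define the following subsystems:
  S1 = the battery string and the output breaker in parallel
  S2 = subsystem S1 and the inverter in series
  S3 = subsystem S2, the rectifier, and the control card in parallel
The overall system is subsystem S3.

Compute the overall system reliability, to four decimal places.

0.9978

R(battery string) = exp(−0.0000736 × 2500) = 0.831936
R(output breaker) = exp(−0.0000650 × 2500) = 0.850016
R(inverter) = exp(−0.0000933 × 2500) = 0.791956
R(rectifier) = exp(−0.0000155 × 2500) = 0.961991
R(control card) = exp(−0.000120 × 2500) = 0.740818
Parallel (battery string and output breaker): 1 − (1 − 0.831936)(1 − 0.850016) = 0.974793
Series ([0.974793] and inverter): 0.974793 × 0.791956 = 0.771993
Parallel ([0.771993], rectifier, and control card): 1 − (1 − 0.771993)(1 − 0.961991)(1 − 0.740818) = 0.9978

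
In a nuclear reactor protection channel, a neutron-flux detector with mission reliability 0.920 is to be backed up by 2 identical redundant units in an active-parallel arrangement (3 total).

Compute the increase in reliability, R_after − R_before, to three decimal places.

R_before = 0.920
R_after = 1 − (1 − 0.920)^3 = 0.999
ΔR = 0.999 − 0.920 = 0.079

0.079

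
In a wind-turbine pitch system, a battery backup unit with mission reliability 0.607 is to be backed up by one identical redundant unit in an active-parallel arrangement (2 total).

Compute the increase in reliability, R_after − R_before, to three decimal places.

R_before = 0.607
R_after = 1 − (1 − 0.607)^2 = 0.846
ΔR = 0.846 − 0.607 = 0.239

0.239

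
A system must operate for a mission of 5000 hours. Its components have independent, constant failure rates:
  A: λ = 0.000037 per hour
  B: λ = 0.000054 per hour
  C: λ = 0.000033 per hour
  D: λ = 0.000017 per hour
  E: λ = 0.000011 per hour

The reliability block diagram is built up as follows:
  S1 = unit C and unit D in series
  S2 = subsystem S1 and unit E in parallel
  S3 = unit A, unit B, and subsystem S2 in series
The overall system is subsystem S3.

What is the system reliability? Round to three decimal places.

0.627

R(A) = exp(−0.000037 × 5000) = 0.83110
R(B) = exp(−0.000054 × 5000) = 0.76338
R(C) = exp(−0.000033 × 5000) = 0.84789
R(D) = exp(−0.000017 × 5000) = 0.91851
R(E) = exp(−0.000011 × 5000) = 0.94649
Series (C and D): 0.84789 × 0.91851 = 0.77880
Parallel ([0.77880] and E): 1 − (1 − 0.77880)(1 − 0.94649) = 0.98816
Series (A, B, and [0.98816]): 0.83110 × 0.76338 × 0.98816 = 0.627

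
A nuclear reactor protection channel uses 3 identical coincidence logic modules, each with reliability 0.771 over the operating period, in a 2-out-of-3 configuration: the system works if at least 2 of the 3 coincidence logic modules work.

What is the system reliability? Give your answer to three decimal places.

R = Σ_{i=2}^{3} C(3,i) p^i (1−p)^{3−i} with p = 0.771
C(3,2)·0.771^2·0.229^1 = 0.40838
C(3,3)·0.771^3·0.229^0 = 0.45831
Sum = 0.867

0.867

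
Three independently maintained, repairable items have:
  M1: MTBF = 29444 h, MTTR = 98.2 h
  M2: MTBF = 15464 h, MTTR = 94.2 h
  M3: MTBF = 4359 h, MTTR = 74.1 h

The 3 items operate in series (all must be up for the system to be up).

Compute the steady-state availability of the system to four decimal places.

0.9741

A(M1) = MTBF/(MTBF+MTTR) = 29444/(29444+98.2) = 0.996676
A(M2) = MTBF/(MTBF+MTTR) = 15464/(15464+94.2) = 0.993945
A(M3) = MTBF/(MTBF+MTTR) = 4359/(4359+74.1) = 0.983285
Series availability: 0.996676 × 0.993945 × 0.983285 = 0.9741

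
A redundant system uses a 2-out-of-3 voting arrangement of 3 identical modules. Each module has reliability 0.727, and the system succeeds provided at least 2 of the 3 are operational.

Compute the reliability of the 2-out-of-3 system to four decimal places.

0.8171

R = Σ_{i=2}^{3} C(3,i) p^i (1−p)^{3−i} with p = 0.727
C(3,2)·0.727^2·0.273^1 = 0.432865
C(3,3)·0.727^3·0.273^0 = 0.384241
Sum = 0.8171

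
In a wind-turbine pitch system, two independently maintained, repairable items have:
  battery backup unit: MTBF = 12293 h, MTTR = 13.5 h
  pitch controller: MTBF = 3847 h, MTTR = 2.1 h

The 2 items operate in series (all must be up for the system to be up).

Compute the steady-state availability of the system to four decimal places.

A(battery backup unit) = MTBF/(MTBF+MTTR) = 12293/(12293+13.5) = 0.998903
A(pitch controller) = MTBF/(MTBF+MTTR) = 3847/(3847+2.1) = 0.999454
Series availability: 0.998903 × 0.999454 = 0.9984

0.9984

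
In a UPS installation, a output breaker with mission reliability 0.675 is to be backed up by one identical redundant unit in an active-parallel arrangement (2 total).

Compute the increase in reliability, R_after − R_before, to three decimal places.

R_before = 0.675
R_after = 1 − (1 − 0.675)^2 = 0.894
ΔR = 0.894 − 0.675 = 0.219

0.219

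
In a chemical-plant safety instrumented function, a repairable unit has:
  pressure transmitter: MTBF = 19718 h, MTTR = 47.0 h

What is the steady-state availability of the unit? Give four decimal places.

0.9976

A(pressure transmitter) = MTBF/(MTBF+MTTR) = 19718/(19718+47.0) = 0.9976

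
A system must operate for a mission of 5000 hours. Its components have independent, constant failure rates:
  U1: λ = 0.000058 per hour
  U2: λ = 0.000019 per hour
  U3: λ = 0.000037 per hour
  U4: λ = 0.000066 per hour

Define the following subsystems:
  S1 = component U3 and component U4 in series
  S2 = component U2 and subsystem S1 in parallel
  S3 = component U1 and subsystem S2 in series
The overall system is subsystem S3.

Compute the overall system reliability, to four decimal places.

0.7210

R(U1) = exp(−0.000058 × 5000) = 0.748264
R(U2) = exp(−0.000019 × 5000) = 0.909373
R(U3) = exp(−0.000037 × 5000) = 0.831104
R(U4) = exp(−0.000066 × 5000) = 0.718924
Series (U3 and U4): 0.831104 × 0.718924 = 0.597501
Parallel (U2 and [0.597501]): 1 − (1 − 0.909373)(1 − 0.597501) = 0.963523
Series (U1 and [0.963523]): 0.748264 × 0.963523 = 0.7210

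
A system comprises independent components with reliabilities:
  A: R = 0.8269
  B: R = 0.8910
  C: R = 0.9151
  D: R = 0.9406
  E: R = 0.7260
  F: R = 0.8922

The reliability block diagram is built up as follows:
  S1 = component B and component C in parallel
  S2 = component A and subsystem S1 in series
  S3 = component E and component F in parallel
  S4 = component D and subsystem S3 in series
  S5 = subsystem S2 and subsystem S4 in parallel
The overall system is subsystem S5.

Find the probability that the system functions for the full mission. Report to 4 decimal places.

Parallel (B and C): 1 − (1 − 0.891000)(1 − 0.915100) = 0.990746
Series (A and [0.990746]): 0.826900 × 0.990746 = 0.819248
Parallel (E and F): 1 − (1 − 0.726000)(1 − 0.892200) = 0.970463
Series (D and [0.970463]): 0.940600 × 0.970463 = 0.912817
Parallel ([0.819248] and [0.912817]): 1 − (1 − 0.819248)(1 − 0.912817) = 0.9842

0.9842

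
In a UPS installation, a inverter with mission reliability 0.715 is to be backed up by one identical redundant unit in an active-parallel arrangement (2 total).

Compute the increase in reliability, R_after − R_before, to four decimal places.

0.2038

R_before = 0.715
R_after = 1 − (1 − 0.715)^2 = 0.9188
ΔR = 0.9188 − 0.715 = 0.2038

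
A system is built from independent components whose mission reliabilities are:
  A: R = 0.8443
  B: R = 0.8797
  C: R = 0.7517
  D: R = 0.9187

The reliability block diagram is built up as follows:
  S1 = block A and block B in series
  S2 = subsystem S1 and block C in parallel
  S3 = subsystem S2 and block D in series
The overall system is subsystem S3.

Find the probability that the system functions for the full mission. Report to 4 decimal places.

Series (A and B): 0.844300 × 0.879700 = 0.742731
Parallel ([0.742731] and C): 1 − (1 − 0.742731)(1 − 0.751700) = 0.936120
Series ([0.936120] and D): 0.936120 × 0.918700 = 0.8600

0.8600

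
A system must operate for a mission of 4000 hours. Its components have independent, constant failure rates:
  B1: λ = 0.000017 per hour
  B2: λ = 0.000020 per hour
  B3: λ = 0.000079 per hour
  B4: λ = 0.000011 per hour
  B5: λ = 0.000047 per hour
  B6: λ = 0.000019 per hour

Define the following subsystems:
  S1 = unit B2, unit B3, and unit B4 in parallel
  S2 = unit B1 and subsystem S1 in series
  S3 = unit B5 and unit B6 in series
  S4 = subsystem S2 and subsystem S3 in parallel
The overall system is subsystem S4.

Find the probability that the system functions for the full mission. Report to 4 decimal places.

0.9846

R(B1) = exp(−0.000017 × 4000) = 0.934260
R(B2) = exp(−0.000020 × 4000) = 0.923116
R(B3) = exp(−0.000079 × 4000) = 0.729059
R(B4) = exp(−0.000011 × 4000) = 0.956954
R(B5) = exp(−0.000047 × 4000) = 0.828615
R(B6) = exp(−0.000019 × 4000) = 0.926816
Parallel (B2, B3, and B4): 1 − (1 − 0.923116)(1 − 0.729059)(1 − 0.956954) = 0.999103
Series (B1 and [0.999103]): 0.934260 × 0.999103 = 0.933422
Series (B5 and B6): 0.828615 × 0.926816 = 0.767974
Parallel ([0.933422] and [0.767974]): 1 − (1 − 0.933422)(1 − 0.767974) = 0.9846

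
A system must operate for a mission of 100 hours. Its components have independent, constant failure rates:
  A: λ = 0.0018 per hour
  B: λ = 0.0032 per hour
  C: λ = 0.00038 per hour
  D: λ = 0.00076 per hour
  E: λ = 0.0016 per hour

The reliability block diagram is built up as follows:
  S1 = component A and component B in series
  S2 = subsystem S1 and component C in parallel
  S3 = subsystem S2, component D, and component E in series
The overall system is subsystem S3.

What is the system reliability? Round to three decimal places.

0.778

R(A) = exp(−0.0018 × 100) = 0.83527
R(B) = exp(−0.0032 × 100) = 0.72615
R(C) = exp(−0.00038 × 100) = 0.96271
R(D) = exp(−0.00076 × 100) = 0.92682
R(E) = exp(−0.0016 × 100) = 0.85214
Series (A and B): 0.83527 × 0.72615 = 0.60653
Parallel ([0.60653] and C): 1 − (1 − 0.60653)(1 − 0.96271) = 0.98533
Series ([0.98533], D, and E): 0.98533 × 0.92682 × 0.85214 = 0.778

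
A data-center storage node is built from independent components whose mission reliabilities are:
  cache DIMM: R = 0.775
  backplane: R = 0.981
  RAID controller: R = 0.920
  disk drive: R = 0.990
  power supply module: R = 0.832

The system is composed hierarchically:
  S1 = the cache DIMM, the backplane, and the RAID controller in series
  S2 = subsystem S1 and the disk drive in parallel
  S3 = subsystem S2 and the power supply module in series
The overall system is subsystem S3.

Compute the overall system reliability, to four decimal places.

0.8295

Series (cache DIMM, backplane, and RAID controller): 0.775000 × 0.981000 × 0.920000 = 0.699453
Parallel ([0.699453] and disk drive): 1 − (1 − 0.699453)(1 − 0.990000) = 0.996995
Series ([0.996995] and power supply module): 0.996995 × 0.832000 = 0.8295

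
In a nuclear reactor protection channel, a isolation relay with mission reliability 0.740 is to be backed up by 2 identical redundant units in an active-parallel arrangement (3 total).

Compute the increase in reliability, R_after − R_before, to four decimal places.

0.2424

R_before = 0.740
R_after = 1 − (1 − 0.740)^3 = 0.9824
ΔR = 0.9824 − 0.740 = 0.2424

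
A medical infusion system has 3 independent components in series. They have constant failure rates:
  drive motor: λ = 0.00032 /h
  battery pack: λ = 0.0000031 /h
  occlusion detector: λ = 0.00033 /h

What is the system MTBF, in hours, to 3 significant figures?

Series of exponential components: λ_sys = Σ λ_i
λ_sys = 0.00032 + 0.0000031 + 0.00033 = 6.5310e-04 /h
MTBF = 1 / λ_sys = 1530 h

1530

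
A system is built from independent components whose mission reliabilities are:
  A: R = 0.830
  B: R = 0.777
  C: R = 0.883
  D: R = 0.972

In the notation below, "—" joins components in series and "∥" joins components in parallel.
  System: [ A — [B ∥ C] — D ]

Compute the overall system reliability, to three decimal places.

0.786

Parallel (B and C): 1 − (1 − 0.77700)(1 − 0.88300) = 0.97391
Series (A, [0.97391], and D): 0.83000 × 0.97391 × 0.97200 = 0.786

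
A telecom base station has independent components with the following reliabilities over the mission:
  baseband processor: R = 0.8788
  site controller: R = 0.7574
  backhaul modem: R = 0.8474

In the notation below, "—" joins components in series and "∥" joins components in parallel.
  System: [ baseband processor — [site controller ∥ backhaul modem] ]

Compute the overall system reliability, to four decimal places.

0.8463

Parallel (site controller and backhaul modem): 1 − (1 − 0.757400)(1 − 0.847400) = 0.962979
Series (baseband processor and [0.962979]): 0.878800 × 0.962979 = 0.8463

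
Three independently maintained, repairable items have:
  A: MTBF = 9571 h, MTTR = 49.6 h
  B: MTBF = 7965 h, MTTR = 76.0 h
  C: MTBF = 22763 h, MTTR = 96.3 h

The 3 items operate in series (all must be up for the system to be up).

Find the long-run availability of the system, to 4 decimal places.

0.9813

A(A) = MTBF/(MTBF+MTTR) = 9571/(9571+49.6) = 0.994844
A(B) = MTBF/(MTBF+MTTR) = 7965/(7965+76.0) = 0.990548
A(C) = MTBF/(MTBF+MTTR) = 22763/(22763+96.3) = 0.995787
Series availability: 0.994844 × 0.990548 × 0.995787 = 0.9813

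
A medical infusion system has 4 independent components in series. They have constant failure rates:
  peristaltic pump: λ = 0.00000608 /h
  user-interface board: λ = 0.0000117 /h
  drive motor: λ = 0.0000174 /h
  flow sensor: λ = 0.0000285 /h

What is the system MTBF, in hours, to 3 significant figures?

15700

Series of exponential components: λ_sys = Σ λ_i
λ_sys = 0.00000608 + 0.0000117 + 0.0000174 + 0.0000285 = 6.3680e-05 /h
MTBF = 1 / λ_sys = 15700 h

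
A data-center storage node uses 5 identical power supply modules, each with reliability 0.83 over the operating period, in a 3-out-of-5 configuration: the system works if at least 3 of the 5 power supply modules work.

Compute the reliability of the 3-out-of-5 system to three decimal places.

R = Σ_{i=3}^{5} C(5,i) p^i (1−p)^{5−i} with p = 0.83
C(5,3)·0.83^3·0.17^2 = 0.16525
C(5,4)·0.83^4·0.17^1 = 0.40340
C(5,5)·0.83^5·0.17^0 = 0.39390
Sum = 0.963

0.963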